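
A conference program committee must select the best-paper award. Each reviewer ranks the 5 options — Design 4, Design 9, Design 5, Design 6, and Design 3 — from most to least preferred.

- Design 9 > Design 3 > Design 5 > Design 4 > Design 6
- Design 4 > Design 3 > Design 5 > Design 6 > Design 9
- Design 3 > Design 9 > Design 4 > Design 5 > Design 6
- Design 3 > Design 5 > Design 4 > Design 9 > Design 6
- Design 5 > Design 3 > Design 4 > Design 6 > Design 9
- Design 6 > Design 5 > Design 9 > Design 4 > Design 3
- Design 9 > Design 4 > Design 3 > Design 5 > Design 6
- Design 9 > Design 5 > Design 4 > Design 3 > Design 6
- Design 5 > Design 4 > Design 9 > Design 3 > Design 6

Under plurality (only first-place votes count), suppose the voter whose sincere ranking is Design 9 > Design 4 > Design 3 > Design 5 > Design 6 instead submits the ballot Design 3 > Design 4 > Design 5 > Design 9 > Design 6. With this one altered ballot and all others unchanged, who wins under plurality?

Design 3

First-place totals with the altered ballot: Design 4 1, Design 9 2, Design 5 2, Design 6 1, Design 3 3.
The switch changes the winner from Design 9 to Design 3.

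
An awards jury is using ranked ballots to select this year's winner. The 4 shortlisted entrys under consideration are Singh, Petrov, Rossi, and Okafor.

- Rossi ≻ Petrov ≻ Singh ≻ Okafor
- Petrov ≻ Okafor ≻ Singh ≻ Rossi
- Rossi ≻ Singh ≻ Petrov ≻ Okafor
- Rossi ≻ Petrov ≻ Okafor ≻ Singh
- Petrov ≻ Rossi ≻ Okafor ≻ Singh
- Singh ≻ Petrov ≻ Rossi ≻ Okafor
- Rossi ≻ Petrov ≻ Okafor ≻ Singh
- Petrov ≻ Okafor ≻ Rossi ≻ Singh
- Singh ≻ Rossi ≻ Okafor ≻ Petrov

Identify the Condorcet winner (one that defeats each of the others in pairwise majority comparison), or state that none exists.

Head-to-head results (9 voters total):
Singh vs Petrov: Petrov wins 6–3.
Singh vs Rossi: Rossi wins 6–3.
Singh vs Okafor: Okafor wins 5–4.
Petrov vs Rossi: Rossi wins 5–4.
Petrov vs Okafor: Petrov wins 8–1.
Rossi vs Okafor: Rossi wins 7–2.
Rossi beats each rival — Singh (6–3), Petrov (5–4), Okafor (7–2) — so Rossi is the Condorcet winner.

Rossi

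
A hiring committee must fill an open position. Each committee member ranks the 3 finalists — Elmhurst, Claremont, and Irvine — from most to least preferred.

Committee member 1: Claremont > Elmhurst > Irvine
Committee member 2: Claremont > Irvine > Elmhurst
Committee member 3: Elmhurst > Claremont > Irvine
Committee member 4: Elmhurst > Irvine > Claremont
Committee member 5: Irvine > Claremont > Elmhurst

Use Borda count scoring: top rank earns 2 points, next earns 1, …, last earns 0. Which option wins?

Claremont

Borda scores:
  Elmhurst: 1 + 0 + 2 + 2 + 0 = 5
  Claremont: 2 + 2 + 1 + 0 + 1 = 6
  Irvine: 0 + 1 + 0 + 1 + 2 = 4
Claremont has the highest total.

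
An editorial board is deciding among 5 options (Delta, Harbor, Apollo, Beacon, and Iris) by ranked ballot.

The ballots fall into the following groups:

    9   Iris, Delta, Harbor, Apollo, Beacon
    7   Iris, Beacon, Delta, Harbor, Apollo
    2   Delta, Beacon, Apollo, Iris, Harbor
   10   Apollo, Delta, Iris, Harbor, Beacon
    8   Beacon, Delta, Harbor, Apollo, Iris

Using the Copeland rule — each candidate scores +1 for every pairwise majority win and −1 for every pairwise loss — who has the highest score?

Delta

Pairwise results:
  Delta vs Harbor: Delta wins 36–0.
  Delta vs Apollo: Delta wins 26–10.
  Delta vs Beacon: Delta wins 21–15.
  Delta vs Iris: Delta wins 20–16.
  Harbor vs Apollo: Harbor wins 24–12.
  Harbor vs Beacon: Harbor wins 19–17.
  Harbor vs Iris: Iris wins 28–8.
  Apollo vs Beacon: Apollo wins 19–17.
  Apollo vs Iris: Apollo wins 20–16.
  Beacon vs Iris: Iris wins 26–10.
Copeland scores (wins − losses):
  Delta: 4 − 0 = 4
  Harbor: 2 − 2 = 0
  Apollo: 2 − 2 = 0
  Beacon: 0 − 4 = -4
  Iris: 2 − 2 = 0
Delta has the best Copeland score.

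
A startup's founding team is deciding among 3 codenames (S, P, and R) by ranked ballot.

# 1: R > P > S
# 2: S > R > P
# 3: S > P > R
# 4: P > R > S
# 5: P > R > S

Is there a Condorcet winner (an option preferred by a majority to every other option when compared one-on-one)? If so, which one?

Head-to-head results (5 voters total):
S vs P: P wins 3–2.
S vs R: R wins 3–2.
P vs R: P wins 3–2.
P beats each rival — S (3–2), R (3–2) — so P is the Condorcet winner.

P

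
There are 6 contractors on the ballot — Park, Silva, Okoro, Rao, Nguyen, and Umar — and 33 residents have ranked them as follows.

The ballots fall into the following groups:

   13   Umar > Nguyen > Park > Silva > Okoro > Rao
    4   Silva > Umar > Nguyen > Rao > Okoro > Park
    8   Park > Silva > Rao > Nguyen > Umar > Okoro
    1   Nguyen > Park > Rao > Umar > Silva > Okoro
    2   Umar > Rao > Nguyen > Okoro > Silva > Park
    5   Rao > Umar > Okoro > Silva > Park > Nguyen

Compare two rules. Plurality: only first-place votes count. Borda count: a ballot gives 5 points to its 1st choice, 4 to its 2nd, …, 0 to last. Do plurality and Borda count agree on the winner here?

Plurality first-place counts: Park 8, Silva 4, Okoro 0, Rao 5, Nguyen 1, Umar 15 → Umar.
Borda totals: Park 88, Silva 91, Okoro 36, Rao 68, Nguyen 91, Umar 121 → Umar.
The two rules agree on Umar.

Yes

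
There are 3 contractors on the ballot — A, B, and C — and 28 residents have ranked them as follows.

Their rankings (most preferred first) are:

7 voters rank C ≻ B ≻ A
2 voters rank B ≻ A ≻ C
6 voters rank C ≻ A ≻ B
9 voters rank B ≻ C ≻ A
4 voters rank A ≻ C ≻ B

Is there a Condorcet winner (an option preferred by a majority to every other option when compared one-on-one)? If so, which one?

C

Head-to-head results (28 voters total):
A vs B: B wins 18–10.
A vs C: C wins 22–6.
B vs C: C wins 17–11.
C beats each rival — A (22–6), B (17–11) — so C is the Condorcet winner.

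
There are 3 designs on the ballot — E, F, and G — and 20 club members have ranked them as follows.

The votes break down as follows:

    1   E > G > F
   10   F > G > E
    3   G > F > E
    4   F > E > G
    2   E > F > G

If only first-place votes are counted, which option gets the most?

First-place vote totals:
  E: 3
  F: 14
  G: 3
F has the most first-place votes.

F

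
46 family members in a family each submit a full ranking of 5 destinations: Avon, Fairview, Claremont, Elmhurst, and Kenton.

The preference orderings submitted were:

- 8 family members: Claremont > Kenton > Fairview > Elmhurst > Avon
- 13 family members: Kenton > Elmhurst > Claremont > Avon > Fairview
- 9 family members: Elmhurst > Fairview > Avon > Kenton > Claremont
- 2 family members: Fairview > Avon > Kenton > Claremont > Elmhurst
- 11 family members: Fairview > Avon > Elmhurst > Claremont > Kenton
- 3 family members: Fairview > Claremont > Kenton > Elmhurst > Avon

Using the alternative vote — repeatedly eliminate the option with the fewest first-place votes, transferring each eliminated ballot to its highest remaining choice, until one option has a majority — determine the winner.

Fairview

Round 1: Fairview 16, Kenton 13, Elmhurst 9, Claremont 8, Avon 0. Avon has the fewest and is eliminated.
Round 2: Fairview 16, Kenton 13, Elmhurst 9, Claremont 8. Claremont has the fewest and is eliminated.
Round 3: Kenton 21, Fairview 16, Elmhurst 9. Elmhurst has the fewest and is eliminated.
Round 4: Fairview 25, Kenton 21. Fairview has a majority.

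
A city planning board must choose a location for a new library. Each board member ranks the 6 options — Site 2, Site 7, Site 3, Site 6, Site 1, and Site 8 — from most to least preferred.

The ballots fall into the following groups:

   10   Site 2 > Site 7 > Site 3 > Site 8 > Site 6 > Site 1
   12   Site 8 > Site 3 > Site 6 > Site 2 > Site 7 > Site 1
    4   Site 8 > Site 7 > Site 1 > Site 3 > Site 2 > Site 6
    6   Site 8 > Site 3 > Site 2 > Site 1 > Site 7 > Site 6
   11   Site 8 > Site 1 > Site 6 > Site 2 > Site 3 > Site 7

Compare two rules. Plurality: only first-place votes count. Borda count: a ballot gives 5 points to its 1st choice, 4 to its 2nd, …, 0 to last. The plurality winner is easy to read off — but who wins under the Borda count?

Site 8

Plurality first-place counts: Site 2 10, Site 7 0, Site 3 0, Site 6 0, Site 1 0, Site 8 33 → Site 8.
Borda totals: Site 2 118, Site 7 74, Site 3 121, Site 6 79, Site 1 68, Site 8 185 → Site 8.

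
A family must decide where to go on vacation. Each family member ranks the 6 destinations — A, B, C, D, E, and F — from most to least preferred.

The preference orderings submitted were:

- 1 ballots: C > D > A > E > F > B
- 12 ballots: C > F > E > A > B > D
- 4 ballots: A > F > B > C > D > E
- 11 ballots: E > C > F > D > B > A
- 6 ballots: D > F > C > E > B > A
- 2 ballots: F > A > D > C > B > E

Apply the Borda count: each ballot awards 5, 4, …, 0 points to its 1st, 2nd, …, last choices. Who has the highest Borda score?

C

Borda scores:
  A: 3 + 12·2 + 4·5 + 11·0 + 6·0 + 2·4 = 55
  B: 0 + 12·1 + 4·3 + 11·1 + 6·1 + 2·1 = 43
  C: 5 + 12·5 + 4·2 + 11·4 + 6·3 + 2·2 = 139
  D: 4 + 12·0 + 4·1 + 11·2 + 6·5 + 2·3 = 66
  E: 2 + 12·3 + 4·0 + 11·5 + 6·2 + 2·0 = 105
  F: 1 + 12·4 + 4·4 + 11·3 + 6·4 + 2·5 = 132
C has the highest total.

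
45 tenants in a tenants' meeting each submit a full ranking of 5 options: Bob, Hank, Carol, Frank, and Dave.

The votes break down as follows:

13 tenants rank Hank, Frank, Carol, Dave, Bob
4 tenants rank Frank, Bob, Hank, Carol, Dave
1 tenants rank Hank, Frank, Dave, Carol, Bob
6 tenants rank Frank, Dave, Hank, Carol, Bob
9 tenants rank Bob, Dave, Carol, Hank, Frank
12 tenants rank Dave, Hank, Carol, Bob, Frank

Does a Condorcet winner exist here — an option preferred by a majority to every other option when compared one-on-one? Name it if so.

Head-to-head results (45 voters total):
Bob vs Hank: Hank wins 32–13.
Bob vs Carol: Carol wins 32–13.
Bob vs Frank: Frank wins 24–21.
Bob vs Dave: Dave wins 32–13.
Hank vs Carol: Hank wins 36–9.
Hank vs Frank: Hank wins 35–10.
Hank vs Dave: Dave wins 27–18.
Carol vs Frank: Frank wins 24–21.
Carol vs Dave: Dave wins 28–17.
Frank vs Dave: Frank wins 24–21.
No candidate beats all others: Hank beats Frank beats Dave beats Hank, a majority cycle.

No Condorcet winner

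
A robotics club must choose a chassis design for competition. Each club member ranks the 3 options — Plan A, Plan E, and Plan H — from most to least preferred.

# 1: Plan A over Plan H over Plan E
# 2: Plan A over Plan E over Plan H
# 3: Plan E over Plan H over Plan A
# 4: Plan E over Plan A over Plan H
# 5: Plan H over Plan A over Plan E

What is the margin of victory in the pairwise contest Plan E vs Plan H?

Ballots ranking Plan E above Plan H: 3.
Ballots ranking Plan H above Plan E: 2.
Plan E wins 3–2, a margin of 1.

1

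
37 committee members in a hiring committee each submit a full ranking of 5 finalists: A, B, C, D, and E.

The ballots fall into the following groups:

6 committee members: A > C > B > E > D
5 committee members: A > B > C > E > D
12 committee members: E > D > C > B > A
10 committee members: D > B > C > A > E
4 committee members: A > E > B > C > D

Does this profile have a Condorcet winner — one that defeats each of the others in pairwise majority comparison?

No

Head-to-head results (37 voters total):
A vs B: B wins 22–15.
A vs C: C wins 22–15.
A vs D: D wins 22–15.
A vs E: A wins 25–12.
B vs C: B wins 19–18.
B vs D: D wins 22–15.
B vs E: B wins 21–16.
C vs D: D wins 22–15.
C vs E: C wins 21–16.
D vs E: E wins 27–10.
No candidate beats all others: A beats E beats D beats A, a majority cycle.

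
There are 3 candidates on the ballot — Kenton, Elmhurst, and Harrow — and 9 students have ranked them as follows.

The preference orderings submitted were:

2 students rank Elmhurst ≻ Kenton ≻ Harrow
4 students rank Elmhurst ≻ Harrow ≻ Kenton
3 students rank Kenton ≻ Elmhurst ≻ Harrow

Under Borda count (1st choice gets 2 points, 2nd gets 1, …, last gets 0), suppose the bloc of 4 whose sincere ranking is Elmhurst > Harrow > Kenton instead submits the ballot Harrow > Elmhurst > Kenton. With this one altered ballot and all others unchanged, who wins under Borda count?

Borda totals with the altered ballot: Kenton 8, Elmhurst 11, Harrow 8.
The winner is unchanged: still Elmhurst.

Elmhurst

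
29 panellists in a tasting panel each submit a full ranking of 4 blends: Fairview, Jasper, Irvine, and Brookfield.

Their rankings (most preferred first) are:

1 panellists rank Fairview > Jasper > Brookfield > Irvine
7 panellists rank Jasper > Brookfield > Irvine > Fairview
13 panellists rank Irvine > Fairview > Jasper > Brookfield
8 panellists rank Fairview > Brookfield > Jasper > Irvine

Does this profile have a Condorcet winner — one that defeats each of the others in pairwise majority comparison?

Head-to-head results (29 voters total):
Fairview vs Jasper: Fairview wins 22–7.
Fairview vs Irvine: Irvine wins 20–9.
Fairview vs Brookfield: Fairview wins 22–7.
Jasper vs Irvine: Jasper wins 16–13.
Jasper vs Brookfield: Jasper wins 21–8.
Irvine vs Brookfield: Brookfield wins 16–13.
No candidate beats all others: Fairview beats Jasper beats Irvine beats Fairview, a majority cycle.

No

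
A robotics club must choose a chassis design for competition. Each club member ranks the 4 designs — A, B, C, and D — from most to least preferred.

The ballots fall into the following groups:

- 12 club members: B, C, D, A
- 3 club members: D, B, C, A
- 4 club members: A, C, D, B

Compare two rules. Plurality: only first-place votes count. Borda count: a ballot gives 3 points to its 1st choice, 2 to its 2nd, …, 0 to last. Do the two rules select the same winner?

Plurality first-place counts: A 4, B 12, C 0, D 3 → B.
Borda totals: A 12, B 42, C 35, D 25 → B.
The two rules agree on B.

Yes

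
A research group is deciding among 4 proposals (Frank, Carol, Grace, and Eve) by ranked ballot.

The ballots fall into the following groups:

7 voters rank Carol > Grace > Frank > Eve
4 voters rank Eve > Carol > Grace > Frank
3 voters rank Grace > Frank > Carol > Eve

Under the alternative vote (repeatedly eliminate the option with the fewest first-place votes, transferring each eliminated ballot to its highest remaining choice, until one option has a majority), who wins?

Round 1: Carol 7, Eve 4, Grace 3, Frank 0. Frank has the fewest and is eliminated.
Round 2: Carol 7, Eve 4, Grace 3. Grace has the fewest and is eliminated.
Round 3: Carol 10, Eve 4. Carol has a majority.

Carol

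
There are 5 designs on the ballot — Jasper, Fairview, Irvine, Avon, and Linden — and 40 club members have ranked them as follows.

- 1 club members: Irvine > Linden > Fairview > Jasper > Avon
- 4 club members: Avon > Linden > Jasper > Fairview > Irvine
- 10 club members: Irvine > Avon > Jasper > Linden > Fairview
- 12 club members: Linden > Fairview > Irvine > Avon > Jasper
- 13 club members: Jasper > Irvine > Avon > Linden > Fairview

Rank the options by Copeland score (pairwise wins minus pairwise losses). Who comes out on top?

Irvine

Pairwise results:
  Jasper vs Fairview: Jasper wins 27–13.
  Jasper vs Irvine: Irvine wins 23–17.
  Jasper vs Avon: Avon wins 26–14.
  Jasper vs Linden: Jasper wins 23–17.
  Fairview vs Irvine: Irvine wins 24–16.
  Fairview vs Avon: Avon wins 27–13.
  Fairview vs Linden: Linden wins 40–0.
  Irvine vs Avon: Irvine wins 36–4.
  Irvine vs Linden: Irvine wins 24–16.
  Avon vs Linden: Avon wins 27–13.
Copeland scores (wins − losses):
  Jasper: 2 − 2 = 0
  Fairview: 0 − 4 = -4
  Irvine: 4 − 0 = 4
  Avon: 3 − 1 = 2
  Linden: 1 − 3 = -2
Irvine has the best Copeland score.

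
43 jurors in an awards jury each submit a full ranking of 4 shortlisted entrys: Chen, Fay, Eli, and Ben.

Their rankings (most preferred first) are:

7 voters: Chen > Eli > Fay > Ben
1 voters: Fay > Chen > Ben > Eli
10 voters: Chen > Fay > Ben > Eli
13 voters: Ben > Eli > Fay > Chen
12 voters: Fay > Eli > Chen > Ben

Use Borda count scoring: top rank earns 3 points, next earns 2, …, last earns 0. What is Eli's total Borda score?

Borda scores:
  Chen: 7·3 + 2 + 10·3 + 13·0 + 12·1 = 65
  Fay: 7·1 + 3 + 10·2 + 13·1 + 12·3 = 79
  Eli: 7·2 + 0 + 10·0 + 13·2 + 12·2 = 64
  Ben: 7·0 + 1 + 10·1 + 13·3 + 12·0 = 50

64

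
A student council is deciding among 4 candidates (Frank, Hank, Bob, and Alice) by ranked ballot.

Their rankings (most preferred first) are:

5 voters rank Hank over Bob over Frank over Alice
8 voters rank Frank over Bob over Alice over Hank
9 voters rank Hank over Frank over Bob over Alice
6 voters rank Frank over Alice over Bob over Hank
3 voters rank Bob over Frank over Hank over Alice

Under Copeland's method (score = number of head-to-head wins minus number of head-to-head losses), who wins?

Pairwise results:
  Frank vs Hank: Frank wins 17–14.
  Frank vs Bob: Frank wins 23–8.
  Frank vs Alice: Frank wins 31–0.
  Hank vs Bob: Bob wins 17–14.
  Hank vs Alice: Hank wins 17–14.
  Bob vs Alice: Bob wins 25–6.
Copeland scores (wins − losses):
  Frank: 3 − 0 = 3
  Hank: 1 − 2 = -1
  Bob: 2 − 1 = 1
  Alice: 0 − 3 = -3
Frank has the best Copeland score.

Frank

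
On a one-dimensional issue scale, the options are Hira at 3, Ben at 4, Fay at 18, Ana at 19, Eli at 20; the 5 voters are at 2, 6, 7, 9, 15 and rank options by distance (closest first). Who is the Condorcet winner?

With single-peaked preferences on a line, the Condorcet winner is the candidate closest to the median voter.
The median voter (position 7) is closest to Ben at 4.
Check: Ben vs Fay — voters closer to Ben: 4 of 5.

Ben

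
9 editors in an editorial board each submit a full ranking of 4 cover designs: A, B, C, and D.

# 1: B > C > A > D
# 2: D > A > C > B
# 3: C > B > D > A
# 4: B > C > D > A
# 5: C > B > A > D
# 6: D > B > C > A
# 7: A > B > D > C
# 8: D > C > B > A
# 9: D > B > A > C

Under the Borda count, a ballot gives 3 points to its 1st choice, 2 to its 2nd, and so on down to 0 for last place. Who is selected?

Borda scores:
  A: 1 + 2 + 0 + 0 + 1 + 0 + 3 + 0 + 1 = 8
  B: 3 + 0 + 2 + 3 + 2 + 2 + 2 + 1 + 2 = 17
  C: 2 + 1 + 3 + 2 + 3 + 1 + 0 + 2 + 0 = 14
  D: 0 + 3 + 1 + 1 + 0 + 3 + 1 + 3 + 3 = 15
B has the highest total.

B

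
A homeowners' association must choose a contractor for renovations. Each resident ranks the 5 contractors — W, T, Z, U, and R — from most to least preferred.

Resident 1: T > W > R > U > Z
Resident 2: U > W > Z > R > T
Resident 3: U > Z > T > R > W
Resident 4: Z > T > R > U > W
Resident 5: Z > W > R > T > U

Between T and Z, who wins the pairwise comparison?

Z

Ballots ranking T above Z: 1.
Ballots ranking Z above T: 4.
Z wins the head-to-head, 4–1.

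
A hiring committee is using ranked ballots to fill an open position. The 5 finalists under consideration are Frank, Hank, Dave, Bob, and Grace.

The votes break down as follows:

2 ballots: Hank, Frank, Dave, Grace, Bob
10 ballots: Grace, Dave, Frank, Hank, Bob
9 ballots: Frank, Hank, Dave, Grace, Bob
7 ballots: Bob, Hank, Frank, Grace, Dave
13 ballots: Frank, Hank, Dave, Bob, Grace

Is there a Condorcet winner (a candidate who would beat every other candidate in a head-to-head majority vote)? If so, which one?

Frank

Head-to-head results (41 voters total):
Frank vs Hank: Frank wins 32–9.
Frank vs Dave: Frank wins 31–10.
Frank vs Bob: Frank wins 34–7.
Frank vs Grace: Frank wins 31–10.
Hank vs Dave: Hank wins 31–10.
Hank vs Bob: Hank wins 34–7.
Hank vs Grace: Hank wins 31–10.
Dave vs Bob: Dave wins 34–7.
Dave vs Grace: Dave wins 24–17.
Bob vs Grace: Grace wins 21–20.
Frank beats each rival — Hank (32–9), Dave (31–10), Bob (34–7), Grace (31–10) — so Frank is the Condorcet winner.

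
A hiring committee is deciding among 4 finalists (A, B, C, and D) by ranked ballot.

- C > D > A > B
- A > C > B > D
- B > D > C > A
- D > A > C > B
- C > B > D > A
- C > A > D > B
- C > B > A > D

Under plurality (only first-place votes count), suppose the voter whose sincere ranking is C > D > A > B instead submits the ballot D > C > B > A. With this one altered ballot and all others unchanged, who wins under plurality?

C

First-place totals with the altered ballot: A 1, B 1, C 3, D 2.
The winner is unchanged: still C.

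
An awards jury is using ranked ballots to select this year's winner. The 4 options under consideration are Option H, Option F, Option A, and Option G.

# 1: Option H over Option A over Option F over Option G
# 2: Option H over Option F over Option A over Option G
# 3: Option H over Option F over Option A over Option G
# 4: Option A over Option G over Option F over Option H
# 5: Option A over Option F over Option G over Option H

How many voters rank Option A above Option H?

2

Ballots ranking Option A above Option H: 2.
Ballots ranking Option H above Option A: 3.
So 2 of 5 voters prefer Option A to Option H.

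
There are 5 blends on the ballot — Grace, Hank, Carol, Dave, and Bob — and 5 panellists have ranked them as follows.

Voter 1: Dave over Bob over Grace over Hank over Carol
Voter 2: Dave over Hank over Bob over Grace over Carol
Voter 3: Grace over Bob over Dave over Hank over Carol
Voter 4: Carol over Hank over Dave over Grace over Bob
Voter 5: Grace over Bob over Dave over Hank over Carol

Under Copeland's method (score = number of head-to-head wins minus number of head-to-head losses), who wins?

Dave

Pairwise results:
  Grace vs Hank: Grace wins 3–2.
  Grace vs Carol: Grace wins 4–1.
  Grace vs Dave: Dave wins 3–2.
  Grace vs Bob: Grace wins 3–2.
  Hank vs Carol: Hank wins 4–1.
  Hank vs Dave: Dave wins 4–1.
  Hank vs Bob: Bob wins 3–2.
  Carol vs Dave: Dave wins 4–1.
  Carol vs Bob: Bob wins 4–1.
  Dave vs Bob: Dave wins 3–2.
Copeland scores (wins − losses):
  Grace: 3 − 1 = 2
  Hank: 1 − 3 = -2
  Carol: 0 − 4 = -4
  Dave: 4 − 0 = 4
  Bob: 2 − 2 = 0
Dave has the best Copeland score.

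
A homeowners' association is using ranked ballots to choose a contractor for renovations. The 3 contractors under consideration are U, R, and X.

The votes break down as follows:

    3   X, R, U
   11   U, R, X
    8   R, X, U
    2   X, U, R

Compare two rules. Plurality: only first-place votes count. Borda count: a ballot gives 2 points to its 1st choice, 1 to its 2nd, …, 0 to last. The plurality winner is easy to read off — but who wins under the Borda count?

Plurality first-place counts: U 11, R 8, X 5 → U.
Borda totals: U 24, R 30, X 18 → R.

R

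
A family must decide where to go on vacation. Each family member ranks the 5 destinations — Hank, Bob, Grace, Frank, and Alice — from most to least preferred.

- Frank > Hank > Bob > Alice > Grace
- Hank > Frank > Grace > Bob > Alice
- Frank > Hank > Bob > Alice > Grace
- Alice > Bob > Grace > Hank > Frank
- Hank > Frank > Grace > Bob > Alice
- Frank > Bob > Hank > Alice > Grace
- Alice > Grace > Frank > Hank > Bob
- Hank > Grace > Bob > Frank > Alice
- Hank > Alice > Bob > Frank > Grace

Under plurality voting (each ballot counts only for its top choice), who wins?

First-place vote totals:
  Hank: 4
  Bob: 0
  Grace: 0
  Frank: 3
  Alice: 2
Hank has the most first-place votes.

Hank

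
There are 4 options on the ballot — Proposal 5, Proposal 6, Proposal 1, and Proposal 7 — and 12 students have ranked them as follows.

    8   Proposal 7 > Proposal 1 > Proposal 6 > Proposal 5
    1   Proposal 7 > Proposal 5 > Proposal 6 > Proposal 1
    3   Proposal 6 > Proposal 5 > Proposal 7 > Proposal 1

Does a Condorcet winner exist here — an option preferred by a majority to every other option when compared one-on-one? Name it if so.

Proposal 7

Head-to-head results (12 voters total):
Proposal 5 vs Proposal 6: Proposal 6 wins 11–1.
Proposal 5 vs Proposal 1: Proposal 1 wins 8–4.
Proposal 5 vs Proposal 7: Proposal 7 wins 9–3.
Proposal 6 vs Proposal 1: Proposal 1 wins 8–4.
Proposal 6 vs Proposal 7: Proposal 7 wins 9–3.
Proposal 1 vs Proposal 7: Proposal 7 wins 12–0.
Proposal 7 beats each rival — Proposal 5 (9–3), Proposal 6 (9–3), Proposal 1 (12–0) — so Proposal 7 is the Condorcet winner.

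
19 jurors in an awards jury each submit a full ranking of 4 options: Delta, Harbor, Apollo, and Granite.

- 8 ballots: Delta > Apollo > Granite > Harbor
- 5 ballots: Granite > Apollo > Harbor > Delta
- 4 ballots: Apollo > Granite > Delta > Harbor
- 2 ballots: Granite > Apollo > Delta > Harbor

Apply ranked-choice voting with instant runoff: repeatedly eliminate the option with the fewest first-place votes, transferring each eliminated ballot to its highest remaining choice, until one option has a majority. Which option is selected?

Round 1: Delta 8, Granite 7, Apollo 4, Harbor 0. Harbor has the fewest and is eliminated.
Round 2: Delta 8, Granite 7, Apollo 4. Apollo has the fewest and is eliminated.
Round 3: Granite 11, Delta 8. Granite has a majority.

Granite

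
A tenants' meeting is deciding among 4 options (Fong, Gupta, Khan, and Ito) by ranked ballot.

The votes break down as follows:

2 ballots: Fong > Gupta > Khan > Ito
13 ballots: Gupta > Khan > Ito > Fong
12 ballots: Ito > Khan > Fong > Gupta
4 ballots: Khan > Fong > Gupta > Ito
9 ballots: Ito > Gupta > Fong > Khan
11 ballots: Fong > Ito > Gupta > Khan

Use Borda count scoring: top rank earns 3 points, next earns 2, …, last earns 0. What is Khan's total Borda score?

Borda scores:
  Fong: 2·3 + 13·0 + 12·1 + 4·2 + 9·1 + 11·3 = 68
  Gupta: 2·2 + 13·3 + 12·0 + 4·1 + 9·2 + 11·1 = 76
  Khan: 2·1 + 13·2 + 12·2 + 4·3 + 9·0 + 11·0 = 64
  Ito: 2·0 + 13·1 + 12·3 + 4·0 + 9·3 + 11·2 = 98

64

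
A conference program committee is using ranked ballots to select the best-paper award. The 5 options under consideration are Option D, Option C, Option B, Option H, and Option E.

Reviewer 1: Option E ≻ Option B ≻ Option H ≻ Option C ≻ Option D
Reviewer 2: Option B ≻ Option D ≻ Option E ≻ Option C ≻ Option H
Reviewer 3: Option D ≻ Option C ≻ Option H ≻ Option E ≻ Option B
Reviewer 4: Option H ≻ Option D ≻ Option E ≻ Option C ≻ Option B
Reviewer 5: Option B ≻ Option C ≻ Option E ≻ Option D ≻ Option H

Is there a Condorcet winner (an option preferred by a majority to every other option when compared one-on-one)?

Head-to-head results (5 voters total):
Option D vs Option C: Option D wins 3–2.
Option D vs Option B: Option B wins 3–2.
Option D vs Option H: Option D wins 3–2.
Option D vs Option E: Option D wins 3–2.
Option C vs Option B: Option B wins 3–2.
Option C vs Option H: Option C wins 3–2.
Option C vs Option E: Option E wins 3–2.
Option B vs Option H: Option B wins 3–2.
Option B vs Option E: Option E wins 3–2.
Option H vs Option E: Option E wins 3–2.
No candidate beats all others: Option D beats Option E beats Option B beats Option D, a majority cycle.

No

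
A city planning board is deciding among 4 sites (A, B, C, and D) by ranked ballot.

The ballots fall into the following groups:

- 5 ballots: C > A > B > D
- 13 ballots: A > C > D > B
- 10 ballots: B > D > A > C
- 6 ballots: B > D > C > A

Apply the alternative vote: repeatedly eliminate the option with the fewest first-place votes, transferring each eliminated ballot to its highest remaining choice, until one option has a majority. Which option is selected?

Round 1: B 16, A 13, C 5, D 0. D has the fewest and is eliminated.
Round 2: B 16, A 13, C 5. C has the fewest and is eliminated.
Round 3: A 18, B 16. A has a majority.

A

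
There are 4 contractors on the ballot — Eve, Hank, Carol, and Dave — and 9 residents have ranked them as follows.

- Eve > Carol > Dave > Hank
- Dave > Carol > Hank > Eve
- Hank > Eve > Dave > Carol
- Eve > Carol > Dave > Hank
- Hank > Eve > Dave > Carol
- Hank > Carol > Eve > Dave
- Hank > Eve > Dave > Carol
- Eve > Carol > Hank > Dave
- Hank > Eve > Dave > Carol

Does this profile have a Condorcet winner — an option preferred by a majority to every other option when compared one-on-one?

Head-to-head results (9 voters total):
Eve vs Hank: Hank wins 6–3.
Eve vs Carol: Eve wins 7–2.
Eve vs Dave: Eve wins 8–1.
Hank vs Carol: Hank wins 5–4.
Hank vs Dave: Hank wins 6–3.
Carol vs Dave: Dave wins 5–4.
Hank beats each rival — Eve (6–3), Carol (5–4), Dave (6–3) — so Hank is the Condorcet winner.

Yes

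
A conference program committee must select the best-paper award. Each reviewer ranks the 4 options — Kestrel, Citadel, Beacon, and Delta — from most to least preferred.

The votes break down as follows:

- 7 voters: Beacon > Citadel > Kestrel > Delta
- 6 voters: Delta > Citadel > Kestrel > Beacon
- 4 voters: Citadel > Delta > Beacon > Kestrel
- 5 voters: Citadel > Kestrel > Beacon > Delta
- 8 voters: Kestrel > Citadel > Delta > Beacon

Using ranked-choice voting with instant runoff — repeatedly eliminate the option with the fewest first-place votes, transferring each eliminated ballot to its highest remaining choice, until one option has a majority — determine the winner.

Citadel

Round 1: Citadel 9, Kestrel 8, Beacon 7, Delta 6. Delta has the fewest and is eliminated.
Round 2: Citadel 15, Kestrel 8, Beacon 7. Beacon has the fewest and is eliminated.
Round 3: Citadel 22, Kestrel 8. Citadel has a majority.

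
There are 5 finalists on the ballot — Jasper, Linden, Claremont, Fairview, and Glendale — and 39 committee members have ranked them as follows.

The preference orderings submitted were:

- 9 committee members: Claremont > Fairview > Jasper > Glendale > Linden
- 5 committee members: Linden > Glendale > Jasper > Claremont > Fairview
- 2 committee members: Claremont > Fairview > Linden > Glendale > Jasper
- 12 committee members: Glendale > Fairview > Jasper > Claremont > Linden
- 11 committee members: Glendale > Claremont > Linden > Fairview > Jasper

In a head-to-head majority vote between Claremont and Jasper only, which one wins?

Claremont

Ballots ranking Claremont above Jasper: 9+2+11 = 22.
Ballots ranking Jasper above Claremont: 5+12 = 17.
Claremont wins the head-to-head, 22–17.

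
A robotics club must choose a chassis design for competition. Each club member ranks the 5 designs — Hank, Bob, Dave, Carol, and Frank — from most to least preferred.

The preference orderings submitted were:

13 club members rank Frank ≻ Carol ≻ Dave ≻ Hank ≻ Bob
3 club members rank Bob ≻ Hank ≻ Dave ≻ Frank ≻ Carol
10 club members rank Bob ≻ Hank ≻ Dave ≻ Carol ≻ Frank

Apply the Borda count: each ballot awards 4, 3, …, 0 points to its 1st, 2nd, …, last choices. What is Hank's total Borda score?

52

Borda scores:
  Hank: 13·1 + 3·3 + 10·3 = 52
  Bob: 13·0 + 3·4 + 10·4 = 52
  Dave: 13·2 + 3·2 + 10·2 = 52
  Carol: 13·3 + 3·0 + 10·1 = 49
  Frank: 13·4 + 3·1 + 10·0 = 55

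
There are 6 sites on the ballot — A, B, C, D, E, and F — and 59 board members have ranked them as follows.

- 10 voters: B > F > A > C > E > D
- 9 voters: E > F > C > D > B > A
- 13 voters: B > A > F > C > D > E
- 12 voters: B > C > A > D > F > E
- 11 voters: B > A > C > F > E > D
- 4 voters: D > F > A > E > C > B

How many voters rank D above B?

13

Ballots ranking D above B: 9+4 = 13.
Ballots ranking B above D: 10+13+12+11 = 46.
So 13 of 59 voters prefer D to B.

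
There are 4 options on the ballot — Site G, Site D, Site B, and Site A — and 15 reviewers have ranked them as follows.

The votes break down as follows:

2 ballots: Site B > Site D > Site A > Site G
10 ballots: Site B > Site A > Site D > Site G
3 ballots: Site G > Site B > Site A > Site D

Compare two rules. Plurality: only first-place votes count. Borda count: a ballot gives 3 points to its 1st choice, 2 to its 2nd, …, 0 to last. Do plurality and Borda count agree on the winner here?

Plurality first-place counts: Site G 3, Site D 0, Site B 12, Site A 0 → Site B.
Borda totals: Site G 9, Site D 14, Site B 42, Site A 25 → Site B.
The two rules agree on Site B.

Yes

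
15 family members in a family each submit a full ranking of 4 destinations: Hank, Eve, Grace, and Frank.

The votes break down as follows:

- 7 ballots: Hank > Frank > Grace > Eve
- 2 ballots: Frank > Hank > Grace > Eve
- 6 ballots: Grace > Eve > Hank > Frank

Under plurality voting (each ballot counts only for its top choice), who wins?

First-place vote totals:
  Hank: 7
  Eve: 0
  Grace: 6
  Frank: 2
Hank has the most first-place votes.

Hank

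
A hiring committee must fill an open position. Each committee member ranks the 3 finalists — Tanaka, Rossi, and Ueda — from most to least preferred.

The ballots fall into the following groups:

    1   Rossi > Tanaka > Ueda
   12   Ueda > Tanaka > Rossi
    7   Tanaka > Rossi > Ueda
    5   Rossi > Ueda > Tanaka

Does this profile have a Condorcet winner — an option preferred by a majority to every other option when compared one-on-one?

Head-to-head results (25 voters total):
Tanaka vs Rossi: Tanaka wins 19–6.
Tanaka vs Ueda: Ueda wins 17–8.
Rossi vs Ueda: Rossi wins 13–12.
No candidate beats all others: Tanaka beats Rossi beats Ueda beats Tanaka, a majority cycle.

No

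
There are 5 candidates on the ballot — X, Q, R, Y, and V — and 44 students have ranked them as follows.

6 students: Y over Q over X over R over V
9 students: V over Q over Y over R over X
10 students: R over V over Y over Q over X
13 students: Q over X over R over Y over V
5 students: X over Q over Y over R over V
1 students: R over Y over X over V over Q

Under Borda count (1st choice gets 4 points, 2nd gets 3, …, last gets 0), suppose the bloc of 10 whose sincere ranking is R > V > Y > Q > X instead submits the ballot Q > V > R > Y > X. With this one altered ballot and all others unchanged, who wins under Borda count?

Q

Borda totals with the altered ballot: X 73, Q 152, R 70, Y 78, V 67.
The winner is unchanged: still Q.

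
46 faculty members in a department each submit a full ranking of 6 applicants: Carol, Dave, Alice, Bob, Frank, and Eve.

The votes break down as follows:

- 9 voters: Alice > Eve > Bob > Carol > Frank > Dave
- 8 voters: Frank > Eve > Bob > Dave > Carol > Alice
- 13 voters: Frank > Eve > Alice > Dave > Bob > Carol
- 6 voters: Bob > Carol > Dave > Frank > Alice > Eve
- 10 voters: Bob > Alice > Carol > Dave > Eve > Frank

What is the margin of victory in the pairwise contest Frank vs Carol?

4

Ballots ranking Frank above Carol: 8+13 = 21.
Ballots ranking Carol above Frank: 9+6+10 = 25.
Carol wins 25–21, a margin of 4.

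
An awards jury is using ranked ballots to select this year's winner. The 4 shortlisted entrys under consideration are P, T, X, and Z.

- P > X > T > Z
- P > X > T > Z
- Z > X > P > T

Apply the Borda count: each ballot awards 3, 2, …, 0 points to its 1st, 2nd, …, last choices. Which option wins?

P

Borda scores:
  P: 3 + 3 + 1 = 7
  T: 1 + 1 + 0 = 2
  X: 2 + 2 + 2 = 6
  Z: 0 + 0 + 3 = 3
P has the highest total.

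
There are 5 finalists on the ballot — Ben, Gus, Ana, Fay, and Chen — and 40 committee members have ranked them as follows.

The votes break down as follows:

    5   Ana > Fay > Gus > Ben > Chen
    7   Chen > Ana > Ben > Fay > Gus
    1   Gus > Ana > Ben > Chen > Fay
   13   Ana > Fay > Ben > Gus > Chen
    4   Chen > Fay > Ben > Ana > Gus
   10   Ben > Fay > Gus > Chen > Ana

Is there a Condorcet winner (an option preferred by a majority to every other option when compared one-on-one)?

Head-to-head results (40 voters total):
Ben vs Gus: Ben wins 34–6.
Ben vs Ana: Ana wins 26–14.
Ben vs Fay: Fay wins 22–18.
Ben vs Chen: Ben wins 29–11.
Gus vs Ana: Ana wins 29–11.
Gus vs Fay: Fay wins 39–1.
Gus vs Chen: Gus wins 29–11.
Ana vs Fay: Ana wins 26–14.
Ana vs Chen: Chen wins 21–19.
Fay vs Chen: Fay wins 28–12.
No candidate beats all others: Ben beats Chen beats Ana beats Ben, a majority cycle.

No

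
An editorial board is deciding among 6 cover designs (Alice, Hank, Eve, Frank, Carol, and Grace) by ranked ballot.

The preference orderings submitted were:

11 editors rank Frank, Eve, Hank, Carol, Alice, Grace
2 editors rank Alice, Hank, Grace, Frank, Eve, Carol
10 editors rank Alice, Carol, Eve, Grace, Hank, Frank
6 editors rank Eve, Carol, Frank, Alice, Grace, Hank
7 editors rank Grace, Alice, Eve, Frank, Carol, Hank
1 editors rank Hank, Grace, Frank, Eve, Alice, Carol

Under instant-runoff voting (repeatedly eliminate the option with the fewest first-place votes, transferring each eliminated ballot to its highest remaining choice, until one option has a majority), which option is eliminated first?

Carol

Round 1: Alice 12, Frank 11, Grace 7, Eve 6, Hank 1, Carol 0. Carol has the fewest and is eliminated.
Round 2: Alice 12, Frank 11, Grace 7, Eve 6, Hank 1. Hank has the fewest and is eliminated.
Round 3: Alice 12, Frank 11, Grace 8, Eve 6. Eve has the fewest and is eliminated.
Round 4: Frank 17, Alice 12, Grace 8. Grace has the fewest and is eliminated.
Round 5: Alice 19, Frank 18. Alice has a majority.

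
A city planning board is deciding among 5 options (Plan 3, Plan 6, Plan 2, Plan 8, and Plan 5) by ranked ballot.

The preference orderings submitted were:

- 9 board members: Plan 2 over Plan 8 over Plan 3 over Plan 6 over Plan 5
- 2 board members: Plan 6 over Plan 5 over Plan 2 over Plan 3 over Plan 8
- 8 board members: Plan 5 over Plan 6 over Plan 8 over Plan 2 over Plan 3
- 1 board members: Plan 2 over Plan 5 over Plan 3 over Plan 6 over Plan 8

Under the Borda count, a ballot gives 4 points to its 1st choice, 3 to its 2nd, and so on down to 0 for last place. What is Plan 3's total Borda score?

Borda scores:
  Plan 3: 9·2 + 2·1 + 8·0 + 2 = 22
  Plan 6: 9·1 + 2·4 + 8·3 + 1 = 42
  Plan 2: 9·4 + 2·2 + 8·1 + 4 = 52
  Plan 8: 9·3 + 2·0 + 8·2 + 0 = 43
  Plan 5: 9·0 + 2·3 + 8·4 + 3 = 41

22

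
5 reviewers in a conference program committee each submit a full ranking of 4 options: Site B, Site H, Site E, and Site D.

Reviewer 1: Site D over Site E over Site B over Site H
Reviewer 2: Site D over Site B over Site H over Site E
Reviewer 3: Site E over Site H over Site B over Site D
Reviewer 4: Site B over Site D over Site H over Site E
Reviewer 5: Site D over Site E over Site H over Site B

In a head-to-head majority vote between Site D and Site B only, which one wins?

Ballots ranking Site D above Site B: 3.
Ballots ranking Site B above Site D: 2.
Site D wins the head-to-head, 3–2.

Site D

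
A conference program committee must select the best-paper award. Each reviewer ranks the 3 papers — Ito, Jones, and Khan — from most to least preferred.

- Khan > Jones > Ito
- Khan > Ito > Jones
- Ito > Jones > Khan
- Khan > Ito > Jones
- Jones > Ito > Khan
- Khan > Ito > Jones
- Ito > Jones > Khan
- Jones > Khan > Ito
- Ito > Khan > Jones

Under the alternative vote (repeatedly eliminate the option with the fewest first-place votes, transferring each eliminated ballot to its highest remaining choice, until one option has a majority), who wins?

Khan

Round 1: Khan 4, Ito 3, Jones 2. Jones has the fewest and is eliminated.
Round 2: Khan 5, Ito 4. Khan has a majority.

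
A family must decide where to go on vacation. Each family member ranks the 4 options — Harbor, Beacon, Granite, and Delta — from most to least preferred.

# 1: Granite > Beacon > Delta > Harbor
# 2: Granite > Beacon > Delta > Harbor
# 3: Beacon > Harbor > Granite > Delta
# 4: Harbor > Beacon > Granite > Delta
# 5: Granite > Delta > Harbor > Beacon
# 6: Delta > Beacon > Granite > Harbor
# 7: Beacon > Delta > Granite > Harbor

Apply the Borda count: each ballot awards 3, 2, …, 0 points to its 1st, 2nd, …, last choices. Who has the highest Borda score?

Borda scores:
  Harbor: 0 + 0 + 2 + 3 + 1 + 0 + 0 = 6
  Beacon: 2 + 2 + 3 + 2 + 0 + 2 + 3 = 14
  Granite: 3 + 3 + 1 + 1 + 3 + 1 + 1 = 13
  Delta: 1 + 1 + 0 + 0 + 2 + 3 + 2 = 9
Beacon has the highest total.

Beacon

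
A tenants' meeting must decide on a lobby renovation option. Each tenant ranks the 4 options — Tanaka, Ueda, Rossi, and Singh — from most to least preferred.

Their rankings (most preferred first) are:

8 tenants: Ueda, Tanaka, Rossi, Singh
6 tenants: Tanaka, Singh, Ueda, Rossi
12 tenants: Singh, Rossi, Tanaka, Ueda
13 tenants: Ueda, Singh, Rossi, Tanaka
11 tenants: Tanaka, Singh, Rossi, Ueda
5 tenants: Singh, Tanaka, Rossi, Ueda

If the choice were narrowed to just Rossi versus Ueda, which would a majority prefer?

Rossi

Ballots ranking Rossi above Ueda: 12+11+5 = 28.
Ballots ranking Ueda above Rossi: 8+6+13 = 27.
Rossi wins the head-to-head, 28–27.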